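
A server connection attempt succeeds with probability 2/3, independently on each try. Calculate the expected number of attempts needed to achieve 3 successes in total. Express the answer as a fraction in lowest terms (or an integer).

9/2

By linearity (sum of 3 independent geometric waits), E[trials] = 3/p = 3/(2/3) = 9/2.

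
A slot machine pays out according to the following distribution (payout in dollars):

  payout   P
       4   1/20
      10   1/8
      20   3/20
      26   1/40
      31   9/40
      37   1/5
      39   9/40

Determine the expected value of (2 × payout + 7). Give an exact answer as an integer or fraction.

E[2x+7] = (1/20)·15 + (1/8)·27 + (3/20)·47 + (1/40)·59 + (9/40)·69 + (1/5)·81 + (9/40)·85
     = 127/2

127/2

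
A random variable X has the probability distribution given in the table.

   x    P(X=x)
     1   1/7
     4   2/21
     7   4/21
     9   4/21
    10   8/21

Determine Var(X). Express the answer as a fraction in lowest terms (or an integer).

4430/441

E[X] = (1/7)·1 + (2/21)·4 + (4/21)·7 + (4/21)·9 + (8/21)·10 = 155/21
E[X²] = (1/7)·1 + (2/21)·16 + (4/21)·49 + (4/21)·81 + (8/21)·100 = 1355/21
Var(X) = 1355/21 − (155/21)² = 4430/441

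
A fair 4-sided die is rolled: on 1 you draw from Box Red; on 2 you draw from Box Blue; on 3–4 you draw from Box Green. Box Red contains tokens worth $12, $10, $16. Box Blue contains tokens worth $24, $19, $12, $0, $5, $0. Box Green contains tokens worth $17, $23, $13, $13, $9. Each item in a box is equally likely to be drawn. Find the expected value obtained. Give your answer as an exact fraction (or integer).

E[X | Box Red] = (12 + 10 + 16)/3 = 38/3
E[X | Box Blue] = (24 + 19 + 12 + 0 + 5 + 0)/6 = 10
E[X | Box Green] = (17 + 23 + 13 + 13 + 9)/5 = 15
E[X] = (1/4)·38/3 + (1/4)·10 + (1/2)·15 = 79/6

79/6 dollars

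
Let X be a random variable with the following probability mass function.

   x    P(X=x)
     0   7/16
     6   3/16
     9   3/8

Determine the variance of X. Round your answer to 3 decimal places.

16.875

E[X] = (7/16)·0 + (3/16)·6 + (3/8)·9 = 9/2
E[X²] = (7/16)·0 + (3/16)·36 + (3/8)·81 = 297/8
Var(X) = 297/8 − (9/2)² = 135/8 ≈ 16.875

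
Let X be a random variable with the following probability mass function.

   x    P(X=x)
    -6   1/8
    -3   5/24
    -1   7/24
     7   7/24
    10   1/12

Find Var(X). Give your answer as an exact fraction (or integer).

16031/576

E[X] = (1/8)·(-6) + (5/24)·(-3) + (7/24)·(-1) + (7/24)·7 + (1/12)·10 = 29/24
E[X²] = (1/8)·36 + (5/24)·9 + (7/24)·1 + (7/24)·49 + (1/12)·100 = 703/24
Var(X) = 703/24 − (29/24)² = 16031/576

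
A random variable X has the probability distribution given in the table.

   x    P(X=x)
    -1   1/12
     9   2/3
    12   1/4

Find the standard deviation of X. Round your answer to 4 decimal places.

E[X] = 107/12, E[X²] = 1081/12
Var(X) = E[X²] − (E[X])² = 1081/12 − 11449/144 = 1523/144
SD(X) = √(1523/144) ≈ 3.2521

3.2521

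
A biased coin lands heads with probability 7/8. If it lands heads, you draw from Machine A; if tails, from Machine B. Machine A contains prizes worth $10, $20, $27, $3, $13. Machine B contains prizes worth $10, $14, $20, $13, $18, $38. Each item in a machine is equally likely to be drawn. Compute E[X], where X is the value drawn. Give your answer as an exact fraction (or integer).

E[X | Machine A] = (10 + 20 + 27 + 3 + 13)/5 = 73/5
E[X | Machine B] = (10 + 14 + 20 + 13 + 18 + 38)/6 = 113/6
E[X] = (7/8)·73/5 + (1/8)·113/6 = 3631/240

3631/240 dollars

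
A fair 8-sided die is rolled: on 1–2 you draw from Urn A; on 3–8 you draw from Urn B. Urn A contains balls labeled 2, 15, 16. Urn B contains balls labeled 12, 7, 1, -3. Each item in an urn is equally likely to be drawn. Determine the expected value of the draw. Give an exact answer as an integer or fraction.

E[X | Urn A] = (2 + 15 + 16)/3 = 11
E[X | Urn B] = (12 + 7 + 1 − 3)/4 = 17/4
E[X] = (1/4)·11 + (3/4)·17/4 = 95/16

95/16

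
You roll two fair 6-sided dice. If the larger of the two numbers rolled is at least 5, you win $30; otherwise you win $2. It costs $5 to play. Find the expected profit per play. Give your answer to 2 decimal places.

E[payout] = (4/9)·2 + (5/9)·30 = 158/9
Expected profit = 158/9 − 5 = 113/9 ≈ $12.56

$12.56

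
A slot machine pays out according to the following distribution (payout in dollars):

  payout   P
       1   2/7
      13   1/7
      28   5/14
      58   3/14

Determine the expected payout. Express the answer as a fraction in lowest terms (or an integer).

172/7 dollars

E[X] = (2/7)·1 + (1/7)·13 + (5/14)·28 + (3/14)·58
     = 172/7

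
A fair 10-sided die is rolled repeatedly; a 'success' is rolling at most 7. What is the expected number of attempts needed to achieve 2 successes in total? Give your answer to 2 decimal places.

By linearity (sum of 2 independent geometric waits), E[trials] = 2/p = 2/(7/10) = 20/7.
≈ 2.86

2.86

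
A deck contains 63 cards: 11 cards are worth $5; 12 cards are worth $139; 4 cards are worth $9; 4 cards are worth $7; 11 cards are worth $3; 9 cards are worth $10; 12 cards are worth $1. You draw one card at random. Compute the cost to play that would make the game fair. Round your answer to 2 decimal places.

E[payout] = (11/63)·5 + (12/63)·139 + (4/63)·9 + (4/63)·7 + (11/63)·3 + (9/63)·10 + (12/63)·1 = 1922/63
Fair fee = E[payout] = 1922/63 ≈ $30.51

$30.51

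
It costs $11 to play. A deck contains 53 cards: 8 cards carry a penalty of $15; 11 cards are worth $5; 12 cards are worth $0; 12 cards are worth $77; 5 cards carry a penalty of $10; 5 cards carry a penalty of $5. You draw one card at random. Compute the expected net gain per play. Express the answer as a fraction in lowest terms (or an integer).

201/53 dollars

E[payout] = (8/53)·(-15) + (11/53)·5 + (12/53)·0 + (12/53)·77 + (5/53)·(-10) + (5/53)·(-5) = 784/53
Expected profit = 784/53 − 11 = 201/53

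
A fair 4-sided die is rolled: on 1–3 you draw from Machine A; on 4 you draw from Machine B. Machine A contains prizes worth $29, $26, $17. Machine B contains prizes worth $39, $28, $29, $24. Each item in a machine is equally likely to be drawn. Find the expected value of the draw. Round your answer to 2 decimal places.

E[X | Machine A] = (29 + 26 + 17)/3 = 24
E[X | Machine B] = (39 + 28 + 29 + 24)/4 = 30
E[X] = (3/4)·24 + (1/4)·30 = 51/2 ≈ 25.50

$25.50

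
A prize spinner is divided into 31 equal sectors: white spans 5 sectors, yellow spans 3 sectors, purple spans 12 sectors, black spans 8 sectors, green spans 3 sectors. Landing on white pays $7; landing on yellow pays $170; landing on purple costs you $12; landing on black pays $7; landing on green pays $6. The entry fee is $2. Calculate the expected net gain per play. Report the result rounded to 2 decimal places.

E[payout] = (5/31)·7 + (3/31)·170 + (12/31)·(-12) + (8/31)·7 + (3/31)·6 = 475/31
Expected profit = 475/31 − 2 = 413/31 ≈ $13.32

$13.32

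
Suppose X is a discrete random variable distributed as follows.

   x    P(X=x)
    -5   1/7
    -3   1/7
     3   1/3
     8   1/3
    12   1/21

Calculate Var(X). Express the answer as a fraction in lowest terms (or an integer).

11672/441

E[X] = (1/7)·(-5) + (1/7)·(-3) + (1/3)·3 + (1/3)·8 + (1/21)·12 = 65/21
E[X²] = (1/7)·25 + (1/7)·9 + (1/3)·9 + (1/3)·64 + (1/21)·144 = 757/21
Var(X) = 757/21 − (65/21)² = 11672/441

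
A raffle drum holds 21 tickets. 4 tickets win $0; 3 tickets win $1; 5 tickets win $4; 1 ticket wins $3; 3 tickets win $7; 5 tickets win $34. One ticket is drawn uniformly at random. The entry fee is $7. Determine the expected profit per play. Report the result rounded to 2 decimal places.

E[payout] = (4/21)·0 + (3/21)·1 + (5/21)·4 + (1/21)·3 + (3/21)·7 + (5/21)·34 = 31/3
Expected profit = 31/3 − 7 = 10/3 ≈ $3.33

$3.33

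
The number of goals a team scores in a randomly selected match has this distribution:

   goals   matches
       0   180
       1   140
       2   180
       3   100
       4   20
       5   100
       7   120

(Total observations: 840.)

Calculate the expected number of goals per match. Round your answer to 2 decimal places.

2.64

Total = 840, so P(goals=0) = 180/840, etc.
E[X] = (3/14)·0 + (1/6)·1 + (3/14)·2 + (5/42)·3 + (1/42)·4 + (5/42)·5 + (1/7)·7
     = 37/14 ≈ 2.64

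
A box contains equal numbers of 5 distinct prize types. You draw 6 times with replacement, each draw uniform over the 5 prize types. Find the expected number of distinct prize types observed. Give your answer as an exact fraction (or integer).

Let Xⱼ=1 if type j appears at least once. P(Xⱼ=1) = 1 − ((5−1)/5)^6 = 11529/15625.
E[#distinct] = 5·11529/15625 = 11529/3125.

11529/3125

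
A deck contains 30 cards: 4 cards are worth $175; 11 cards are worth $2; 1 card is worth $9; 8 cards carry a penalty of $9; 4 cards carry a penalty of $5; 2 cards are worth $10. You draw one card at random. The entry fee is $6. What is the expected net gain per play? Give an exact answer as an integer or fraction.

479/30 dollars

E[payout] = (4/30)·175 + (11/30)·2 + (1/30)·9 + (8/30)·(-9) + (4/30)·(-5) + (2/30)·10 = 659/30
Expected profit = 659/30 − 6 = 479/30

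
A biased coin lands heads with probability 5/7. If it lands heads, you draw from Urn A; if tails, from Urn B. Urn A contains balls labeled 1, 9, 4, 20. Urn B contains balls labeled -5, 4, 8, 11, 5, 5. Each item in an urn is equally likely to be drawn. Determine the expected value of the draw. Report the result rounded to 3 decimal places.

7.405

E[X | Urn A] = (1 + 9 + 4 + 20)/4 = 17/2
E[X | Urn B] = (-5 + 4 + 8 + 11 + 5 + 5)/6 = 14/3
E[X] = (5/7)·17/2 + (2/7)·14/3 = 311/42 ≈ 7.405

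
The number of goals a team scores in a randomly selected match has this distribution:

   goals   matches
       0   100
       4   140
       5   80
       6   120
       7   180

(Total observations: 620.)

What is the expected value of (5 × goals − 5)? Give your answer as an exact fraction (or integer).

580/31

Total = 620, so P(goals=0) = 100/620, etc.
E[5x-5] = (5/31)·(-5) + (7/31)·15 + (4/31)·20 + (6/31)·25 + (9/31)·30
     = 580/31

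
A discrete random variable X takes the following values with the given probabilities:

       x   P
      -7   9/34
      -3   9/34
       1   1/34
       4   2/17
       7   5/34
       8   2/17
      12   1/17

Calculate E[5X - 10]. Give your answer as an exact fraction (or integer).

-125/17

E[5x-10] = (9/34)·(-45) + (9/34)·(-25) + (1/34)·(-5) + (2/17)·10 + (5/34)·25 + (2/17)·30 + (1/17)·50
     = -125/17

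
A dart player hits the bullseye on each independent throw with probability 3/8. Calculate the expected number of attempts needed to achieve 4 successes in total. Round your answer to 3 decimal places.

By linearity (sum of 4 independent geometric waits), E[trials] = 4/p = 4/(3/8) = 32/3.
≈ 10.667

10.667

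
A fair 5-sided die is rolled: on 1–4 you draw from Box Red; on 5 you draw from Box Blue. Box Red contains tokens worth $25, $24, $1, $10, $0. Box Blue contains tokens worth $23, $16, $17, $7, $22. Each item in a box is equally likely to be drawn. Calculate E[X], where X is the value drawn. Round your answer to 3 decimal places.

E[X | Box Red] = (25 + 24 + 1 + 10 + 0)/5 = 12
E[X | Box Blue] = (23 + 16 + 17 + 7 + 22)/5 = 17
E[X] = (4/5)·12 + (1/5)·17 = 13 ≈ 13.000

$13.000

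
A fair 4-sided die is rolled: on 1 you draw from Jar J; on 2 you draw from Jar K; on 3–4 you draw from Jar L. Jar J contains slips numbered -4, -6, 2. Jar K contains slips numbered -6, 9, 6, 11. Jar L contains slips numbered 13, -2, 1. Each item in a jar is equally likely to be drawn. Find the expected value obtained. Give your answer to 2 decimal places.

E[X | Jar J] = (-4 − 6 + 2)/3 = -8/3
E[X | Jar K] = (-6 + 9 + 6 + 11)/4 = 5
E[X | Jar L] = (13 − 2 + 1)/3 = 4
E[X] = (1/4)·(-8/3) + (1/4)·5 + (1/2)·4 = 31/12 ≈ 2.58

2.58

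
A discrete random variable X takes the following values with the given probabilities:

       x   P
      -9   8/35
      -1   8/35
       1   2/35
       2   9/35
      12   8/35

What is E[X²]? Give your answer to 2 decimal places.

52.74

E[X²] = (8/35)·81 + (8/35)·1 + (2/35)·1 + (9/35)·4 + (8/35)·144
     = 1846/35 ≈ 52.74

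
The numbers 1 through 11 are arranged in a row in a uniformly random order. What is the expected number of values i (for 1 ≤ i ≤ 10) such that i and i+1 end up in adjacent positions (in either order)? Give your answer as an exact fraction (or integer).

For each i ∈ {1,…,10}, let Xᵢ = 1 if i and i+1 are adjacent. P(Xᵢ=1) = 2·(11−1)!/11! = 2/11.
By linearity, E[ΣXᵢ] = (10)·(2/11) = 20/11.

20/11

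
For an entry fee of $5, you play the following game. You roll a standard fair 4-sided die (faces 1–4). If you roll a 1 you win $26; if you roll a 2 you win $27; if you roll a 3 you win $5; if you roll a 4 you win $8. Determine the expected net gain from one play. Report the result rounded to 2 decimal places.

E[payout] = (1/4)·5 + (1/4)·8 + (1/4)·26 + (1/4)·27 = 33/2
Expected profit = 33/2 − 5 = 23/2 ≈ $11.50

$11.50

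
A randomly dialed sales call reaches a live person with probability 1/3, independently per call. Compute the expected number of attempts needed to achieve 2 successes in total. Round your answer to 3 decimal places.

By linearity (sum of 2 independent geometric waits), E[trials] = 2/p = 2/(1/3) = 6.
≈ 6.000

6.000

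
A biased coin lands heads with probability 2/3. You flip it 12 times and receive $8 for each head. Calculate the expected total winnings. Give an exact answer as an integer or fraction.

E[#heads] = 12·2/3 = 8 (linearity over flips).
E[winnings] = 8·8 = 64.

$64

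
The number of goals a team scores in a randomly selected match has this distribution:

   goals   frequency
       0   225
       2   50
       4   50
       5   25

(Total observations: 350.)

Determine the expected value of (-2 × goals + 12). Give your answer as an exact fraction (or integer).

67/7

Total = 350, so P(goals=0) = 225/350, etc.
E[-2x+12] = (9/14)·12 + (1/7)·8 + (1/7)·4 + (1/14)·2
     = 67/7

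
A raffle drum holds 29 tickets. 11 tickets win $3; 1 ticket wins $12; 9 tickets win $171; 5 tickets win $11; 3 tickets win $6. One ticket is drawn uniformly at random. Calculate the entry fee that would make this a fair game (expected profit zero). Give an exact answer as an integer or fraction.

1657/29 dollars

E[payout] = (11/29)·3 + (1/29)·12 + (9/29)·171 + (5/29)·11 + (3/29)·6 = 1657/29
Fair fee = E[payout] = 1657/29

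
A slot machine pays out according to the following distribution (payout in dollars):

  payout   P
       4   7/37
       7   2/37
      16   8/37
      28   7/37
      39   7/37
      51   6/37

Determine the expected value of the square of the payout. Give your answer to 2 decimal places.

918.89

E[X²] = (7/37)·16 + (2/37)·49 + (8/37)·256 + (7/37)·784 + (7/37)·1521 + (6/37)·2601
     = 33999/37 ≈ 918.89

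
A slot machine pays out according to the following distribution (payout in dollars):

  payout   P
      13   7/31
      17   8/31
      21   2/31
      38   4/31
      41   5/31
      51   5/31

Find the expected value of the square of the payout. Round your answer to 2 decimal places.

1018.16

E[X²] = (7/31)·169 + (8/31)·289 + (2/31)·441 + (4/31)·1444 + (5/31)·1681 + (5/31)·2601
     = 31563/31 ≈ 1018.16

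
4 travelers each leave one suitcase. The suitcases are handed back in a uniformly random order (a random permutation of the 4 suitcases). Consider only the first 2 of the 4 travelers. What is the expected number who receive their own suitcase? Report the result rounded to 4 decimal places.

Let Xᵢ = 1 if person i gets their own suitcase. For each i, P(Xᵢ=1) = 1/4.
By linearity of expectation, E[X₁+…+X_2] = 2·(1/4) = 1/2.
≈ 0.5000

0.5000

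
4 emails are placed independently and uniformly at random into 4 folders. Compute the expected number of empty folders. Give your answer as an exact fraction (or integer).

81/64

Let Xⱼ=1 if folder j is empty. P(Xⱼ=1) = ((4-1)/4)^4 = 81/256.
By linearity, E[#empty] = 4·81/256 = 81/64.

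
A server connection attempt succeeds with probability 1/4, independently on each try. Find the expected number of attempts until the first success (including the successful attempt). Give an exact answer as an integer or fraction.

For a geometric distribution, E[trials] = 1/p = 1/(1/4) = 4.

4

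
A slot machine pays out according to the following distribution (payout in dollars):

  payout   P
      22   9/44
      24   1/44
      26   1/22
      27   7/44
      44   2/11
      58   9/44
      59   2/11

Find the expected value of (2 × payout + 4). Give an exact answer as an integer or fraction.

E[2x+4] = (9/44)·48 + (1/44)·52 + (1/22)·56 + (7/44)·58 + (2/11)·92 + (9/44)·120 + (2/11)·122
     = 1897/22

1897/22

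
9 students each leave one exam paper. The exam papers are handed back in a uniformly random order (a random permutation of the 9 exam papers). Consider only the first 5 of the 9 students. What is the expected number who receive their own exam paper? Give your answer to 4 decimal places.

0.5556

Let Xᵢ = 1 if person i gets their own exam paper. For each i, P(Xᵢ=1) = 1/9.
By linearity of expectation, E[X₁+…+X_5] = 5·(1/9) = 5/9.
≈ 0.5556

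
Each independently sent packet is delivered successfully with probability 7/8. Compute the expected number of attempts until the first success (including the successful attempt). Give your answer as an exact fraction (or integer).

8/7

For a geometric distribution, E[trials] = 1/p = 1/(7/8) = 8/7.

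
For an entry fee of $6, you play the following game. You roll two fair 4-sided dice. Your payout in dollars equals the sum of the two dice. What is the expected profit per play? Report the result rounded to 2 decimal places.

Distribution of the sum of the two dice: 2 w.p. 1/16, 3 w.p. 1/8, 4 w.p. 3/16, 5 w.p. 1/4, 6 w.p. 3/16, 7 w.p. 1/8, …
E[payout] = (1/16)·2 + (1/8)·3 + (3/16)·4 + (1/4)·5 + (3/16)·6 + (1/8)·7 + (1/16)·8 = 5
Expected profit = 5 − 6 = -1 ≈ -$1.00

-$1.00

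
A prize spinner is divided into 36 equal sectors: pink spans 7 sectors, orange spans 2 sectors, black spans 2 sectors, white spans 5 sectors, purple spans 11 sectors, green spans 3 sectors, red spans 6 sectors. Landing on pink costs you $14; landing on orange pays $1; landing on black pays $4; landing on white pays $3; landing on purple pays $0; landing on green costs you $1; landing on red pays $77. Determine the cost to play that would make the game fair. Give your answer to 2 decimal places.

E[payout] = (7/36)·(-14) + (2/36)·1 + (2/36)·4 + (5/36)·3 + (11/36)·0 + (3/36)·(-1) + (6/36)·77 = 193/18
Fair fee = E[payout] = 193/18 ≈ $10.72

$10.72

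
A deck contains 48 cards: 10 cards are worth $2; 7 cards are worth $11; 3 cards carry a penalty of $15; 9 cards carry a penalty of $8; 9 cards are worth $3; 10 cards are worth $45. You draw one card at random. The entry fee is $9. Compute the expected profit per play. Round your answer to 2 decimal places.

$0.52

E[payout] = (10/48)·2 + (7/48)·11 + (3/48)·(-15) + (9/48)·(-8) + (9/48)·3 + (10/48)·45 = 457/48
Expected profit = 457/48 − 9 = 25/48 ≈ $0.52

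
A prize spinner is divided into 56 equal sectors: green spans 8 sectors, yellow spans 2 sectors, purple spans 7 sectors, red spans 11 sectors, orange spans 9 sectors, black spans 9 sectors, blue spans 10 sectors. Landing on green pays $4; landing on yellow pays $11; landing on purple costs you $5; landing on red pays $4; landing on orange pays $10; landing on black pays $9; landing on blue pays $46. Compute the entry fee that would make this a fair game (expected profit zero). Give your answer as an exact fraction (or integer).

347/28 dollars

E[payout] = (8/56)·4 + (2/56)·11 + (7/56)·(-5) + (11/56)·4 + (9/56)·10 + (9/56)·9 + (10/56)·46 = 347/28
Fair fee = E[payout] = 347/28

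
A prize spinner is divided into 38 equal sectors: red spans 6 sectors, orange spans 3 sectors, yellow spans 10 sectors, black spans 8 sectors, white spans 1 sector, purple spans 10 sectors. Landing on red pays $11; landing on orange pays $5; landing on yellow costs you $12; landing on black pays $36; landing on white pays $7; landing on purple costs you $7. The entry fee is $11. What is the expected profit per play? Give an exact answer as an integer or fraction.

-116/19 dollars

E[payout] = (6/38)·11 + (3/38)·5 + (10/38)·(-12) + (8/38)·36 + (1/38)·7 + (10/38)·(-7) = 93/19
Expected profit = 93/19 − 11 = -116/19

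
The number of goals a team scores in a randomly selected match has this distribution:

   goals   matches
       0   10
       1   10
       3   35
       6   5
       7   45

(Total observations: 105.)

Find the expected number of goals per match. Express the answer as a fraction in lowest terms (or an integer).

92/21

Total = 105, so P(goals=0) = 10/105, etc.
E[X] = (2/21)·0 + (2/21)·1 + (1/3)·3 + (1/21)·6 + (3/7)·7
     = 92/21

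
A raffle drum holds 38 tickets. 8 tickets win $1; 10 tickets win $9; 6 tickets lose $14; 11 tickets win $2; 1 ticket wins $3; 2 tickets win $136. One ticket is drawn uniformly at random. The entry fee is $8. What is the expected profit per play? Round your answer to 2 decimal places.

$0.18

E[payout] = (8/38)·1 + (10/38)·9 + (6/38)·(-14) + (11/38)·2 + (1/38)·3 + (2/38)·136 = 311/38
Expected profit = 311/38 − 8 = 7/38 ≈ $0.18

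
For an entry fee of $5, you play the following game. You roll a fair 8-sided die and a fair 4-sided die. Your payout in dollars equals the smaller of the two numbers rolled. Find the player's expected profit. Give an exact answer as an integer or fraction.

Distribution of the smaller of the two numbers rolled: 1 w.p. 11/32, 2 w.p. 9/32, 3 w.p. 7/32, 4 w.p. 5/32
E[payout] = (11/32)·1 + (9/32)·2 + (7/32)·3 + (5/32)·4 = 35/16
Expected profit = 35/16 − 5 = -45/16

-45/16 dollars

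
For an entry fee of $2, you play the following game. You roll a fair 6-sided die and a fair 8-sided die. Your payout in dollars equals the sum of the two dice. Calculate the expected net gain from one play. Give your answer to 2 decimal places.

Distribution of the sum of the two dice: 2 w.p. 1/48, 3 w.p. 1/24, 4 w.p. 1/16, 5 w.p. 1/12, 6 w.p. 5/48, 7 w.p. 1/8, …
E[payout] = (1/48)·2 + (1/24)·3 + (1/16)·4 + (1/12)·5 + (5/48)·6 + (1/8)·7 + (1/8)·8 + (1/8)·9 + (5/48)·10 + (1/12)·11 + (1/16)·12 + (1/24)·13 + (1/48)·14 = 8
Expected profit = 8 − 2 = 6 ≈ $6.00

$6.00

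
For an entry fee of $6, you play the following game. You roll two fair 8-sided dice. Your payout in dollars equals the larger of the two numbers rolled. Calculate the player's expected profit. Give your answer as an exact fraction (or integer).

-3/16 dollars

Distribution of the larger of the two numbers rolled: 1 w.p. 1/64, 2 w.p. 3/64, 3 w.p. 5/64, 4 w.p. 7/64, 5 w.p. 9/64, 6 w.p. 11/64, …
E[payout] = (1/64)·1 + (3/64)·2 + (5/64)·3 + (7/64)·4 + (9/64)·5 + (11/64)·6 + (13/64)·7 + (15/64)·8 = 93/16
Expected profit = 93/16 − 6 = -3/16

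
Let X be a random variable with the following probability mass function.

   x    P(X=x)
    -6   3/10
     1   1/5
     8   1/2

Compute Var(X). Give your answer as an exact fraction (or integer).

931/25

E[X] = (3/10)·(-6) + (1/5)·1 + (1/2)·8 = 12/5
E[X²] = (3/10)·36 + (1/5)·1 + (1/2)·64 = 43
Var(X) = 43 − (12/5)² = 931/25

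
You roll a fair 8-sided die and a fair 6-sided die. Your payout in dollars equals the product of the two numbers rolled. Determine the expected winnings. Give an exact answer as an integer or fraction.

63/4 dollars

Distribution of the product of the two numbers rolled: 1 w.p. 1/48, 2 w.p. 1/24, 3 w.p. 1/24, 4 w.p. 1/16, 5 w.p. 1/24, 6 w.p. 1/12, …
E[payout] = (1/48)·1 + (1/24)·2 + (1/24)·3 + (1/16)·4 + (1/24)·5 + (1/12)·6 + (1/48)·7 + (1/16)·8 + (1/48)·9 + (1/24)·10 + (1/12)·12 + (1/48)·14 + (1/24)·15 + (1/24)·16 + (1/24)·18 + (1/24)·20 + (1/48)·21 + (1/16)·24 + (1/48)·25 + (1/48)·28 + (1/24)·30 + (1/48)·32 + (1/48)·35 + (1/48)·36 + (1/48)·40 + (1/48)·42 + (1/48)·48 = 63/4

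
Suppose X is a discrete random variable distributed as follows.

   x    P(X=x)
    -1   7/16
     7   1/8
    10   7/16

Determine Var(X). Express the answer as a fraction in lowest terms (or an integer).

6951/256

E[X] = (7/16)·(-1) + (1/8)·7 + (7/16)·10 = 77/16
E[X²] = (7/16)·1 + (1/8)·49 + (7/16)·100 = 805/16
Var(X) = 805/16 − (77/16)² = 6951/256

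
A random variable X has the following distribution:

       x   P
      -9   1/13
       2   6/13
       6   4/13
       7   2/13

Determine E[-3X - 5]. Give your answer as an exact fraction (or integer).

-188/13

E[-3x-5] = (1/13)·22 + (6/13)·(-11) + (4/13)·(-23) + (2/13)·(-26)
     = -188/13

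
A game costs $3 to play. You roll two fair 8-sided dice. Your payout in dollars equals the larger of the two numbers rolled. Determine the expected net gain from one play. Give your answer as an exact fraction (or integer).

45/16 dollars

Distribution of the larger of the two numbers rolled: 1 w.p. 1/64, 2 w.p. 3/64, 3 w.p. 5/64, 4 w.p. 7/64, 5 w.p. 9/64, 6 w.p. 11/64, …
E[payout] = (1/64)·1 + (3/64)·2 + (5/64)·3 + (7/64)·4 + (9/64)·5 + (11/64)·6 + (13/64)·7 + (15/64)·8 = 93/16
Expected profit = 93/16 − 3 = 45/16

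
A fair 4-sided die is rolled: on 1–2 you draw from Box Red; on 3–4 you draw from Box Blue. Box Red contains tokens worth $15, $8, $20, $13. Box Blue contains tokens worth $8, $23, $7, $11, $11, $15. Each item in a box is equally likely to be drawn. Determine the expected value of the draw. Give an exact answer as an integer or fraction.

53/4 dollars

E[X | Box Red] = (15 + 8 + 20 + 13)/4 = 14
E[X | Box Blue] = (8 + 23 + 7 + 11 + 11 + 15)/6 = 25/2
E[X] = (1/2)·14 + (1/2)·25/2 = 53/4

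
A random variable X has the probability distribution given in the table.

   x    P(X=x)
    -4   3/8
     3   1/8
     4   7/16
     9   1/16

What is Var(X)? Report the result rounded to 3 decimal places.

E[X] = (3/8)·(-4) + (1/8)·3 + (7/16)·4 + (1/16)·9 = 19/16
E[X²] = (3/8)·16 + (1/8)·9 + (7/16)·16 + (1/16)·81 = 307/16
Var(X) = 307/16 − (19/16)² = 4551/256 ≈ 17.777

17.777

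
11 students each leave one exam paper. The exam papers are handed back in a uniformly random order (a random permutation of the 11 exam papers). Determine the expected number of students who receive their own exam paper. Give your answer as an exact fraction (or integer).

1

Let Xᵢ = 1 if person i gets their own exam paper. For each i, P(Xᵢ=1) = 1/11.
By linearity of expectation, E[X₁+…+X_11] = 11·(1/11) = 1.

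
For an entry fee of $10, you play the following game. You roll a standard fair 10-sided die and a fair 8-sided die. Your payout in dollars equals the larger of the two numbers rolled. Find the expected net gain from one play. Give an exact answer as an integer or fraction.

-69/20 dollars

Distribution of the larger of the two numbers rolled: 1 w.p. 1/80, 2 w.p. 3/80, 3 w.p. 1/16, 4 w.p. 7/80, 5 w.p. 9/80, 6 w.p. 11/80, …
E[payout] = (1/80)·1 + (3/80)·2 + (1/16)·3 + (7/80)·4 + (9/80)·5 + (11/80)·6 + (13/80)·7 + (3/16)·8 + (1/10)·9 + (1/10)·10 = 131/20
Expected profit = 131/20 − 10 = -69/20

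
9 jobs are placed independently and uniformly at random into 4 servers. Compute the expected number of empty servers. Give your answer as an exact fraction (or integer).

19683/65536

Let Xⱼ=1 if server j is empty. P(Xⱼ=1) = ((4-1)/4)^9 = 19683/262144.
By linearity, E[#empty] = 4·19683/262144 = 19683/65536.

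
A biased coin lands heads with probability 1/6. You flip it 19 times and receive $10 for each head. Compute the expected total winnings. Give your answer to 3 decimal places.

E[#heads] = 19·1/6 = 19/6 (linearity over flips).
E[winnings] = 10·19/6 = 95/3.
≈ 31.667

$31.667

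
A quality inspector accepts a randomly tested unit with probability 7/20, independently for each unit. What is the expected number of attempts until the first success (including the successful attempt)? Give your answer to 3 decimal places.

For a geometric distribution, E[trials] = 1/p = 1/(7/20) = 20/7.
≈ 2.857

2.857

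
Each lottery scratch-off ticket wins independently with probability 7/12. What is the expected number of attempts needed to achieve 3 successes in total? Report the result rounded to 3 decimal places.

By linearity (sum of 3 independent geometric waits), E[trials] = 3/p = 3/(7/12) = 36/7.
≈ 5.143

5.143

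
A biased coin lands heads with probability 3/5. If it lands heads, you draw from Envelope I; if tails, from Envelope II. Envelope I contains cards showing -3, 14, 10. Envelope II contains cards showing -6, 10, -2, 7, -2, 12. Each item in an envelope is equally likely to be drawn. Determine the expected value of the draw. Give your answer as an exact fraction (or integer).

82/15

E[X | Envelope I] = (-3 + 14 + 10)/3 = 7
E[X | Envelope II] = (-6 + 10 − 2 + 7 − 2 + 12)/6 = 19/6
E[X] = (3/5)·7 + (2/5)·19/6 = 82/15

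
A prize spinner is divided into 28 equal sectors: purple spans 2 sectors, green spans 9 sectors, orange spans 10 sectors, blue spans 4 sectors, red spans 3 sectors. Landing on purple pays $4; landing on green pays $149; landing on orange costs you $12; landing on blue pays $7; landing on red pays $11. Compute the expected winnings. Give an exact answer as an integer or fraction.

E[payout] = (2/28)·4 + (9/28)·149 + (10/28)·(-12) + (4/28)·7 + (3/28)·11 = 645/14

645/14 dollars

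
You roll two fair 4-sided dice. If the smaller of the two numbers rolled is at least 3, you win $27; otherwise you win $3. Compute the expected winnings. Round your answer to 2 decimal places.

E[payout] = (3/4)·3 + (1/4)·27 = 9
≈ $9.00

$9.00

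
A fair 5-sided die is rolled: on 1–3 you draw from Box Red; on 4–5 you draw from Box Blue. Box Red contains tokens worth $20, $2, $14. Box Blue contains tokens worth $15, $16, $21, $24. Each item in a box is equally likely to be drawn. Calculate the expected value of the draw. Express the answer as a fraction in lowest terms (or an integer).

74/5 dollars

E[X | Box Red] = (20 + 2 + 14)/3 = 12
E[X | Box Blue] = (15 + 16 + 21 + 24)/4 = 19
E[X] = (3/5)·12 + (2/5)·19 = 74/5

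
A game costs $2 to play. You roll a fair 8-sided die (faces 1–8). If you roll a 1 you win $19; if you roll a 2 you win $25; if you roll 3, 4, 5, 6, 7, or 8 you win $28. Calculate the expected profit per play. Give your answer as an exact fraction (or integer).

49/2 dollars

E[payout] = (1/8)·19 + (1/8)·25 + (3/4)·28 = 53/2
Expected profit = 53/2 − 2 = 49/2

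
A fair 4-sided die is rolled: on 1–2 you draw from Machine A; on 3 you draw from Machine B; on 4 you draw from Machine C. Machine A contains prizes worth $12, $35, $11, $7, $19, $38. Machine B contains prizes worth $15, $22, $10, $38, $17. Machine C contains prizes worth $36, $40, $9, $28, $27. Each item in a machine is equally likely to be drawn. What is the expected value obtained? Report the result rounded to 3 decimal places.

$22.267

E[X | Machine A] = (12 + 35 + 11 + 7 + 19 + 38)/6 = 61/3
E[X | Machine B] = (15 + 22 + 10 + 38 + 17)/5 = 102/5
E[X | Machine C] = (36 + 40 + 9 + 28 + 27)/5 = 28
E[X] = (1/2)·61/3 + (1/4)·102/5 + (1/4)·28 = 334/15 ≈ 22.267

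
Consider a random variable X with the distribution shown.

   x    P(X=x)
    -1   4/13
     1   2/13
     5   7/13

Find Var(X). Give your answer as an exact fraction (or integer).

E[X] = (4/13)·(-1) + (2/13)·1 + (7/13)·5 = 33/13
E[X²] = (4/13)·1 + (2/13)·1 + (7/13)·25 = 181/13
Var(X) = 181/13 − (33/13)² = 1264/169

1264/169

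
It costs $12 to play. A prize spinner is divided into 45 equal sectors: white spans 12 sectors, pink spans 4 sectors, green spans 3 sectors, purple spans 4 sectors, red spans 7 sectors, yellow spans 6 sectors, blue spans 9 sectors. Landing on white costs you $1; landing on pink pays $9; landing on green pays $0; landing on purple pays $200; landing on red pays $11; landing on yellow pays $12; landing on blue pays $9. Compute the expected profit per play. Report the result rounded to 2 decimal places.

E[payout] = (12/45)·(-1) + (4/45)·9 + (3/45)·0 + (4/45)·200 + (7/45)·11 + (6/45)·12 + (9/45)·9 = 1054/45
Expected profit = 1054/45 − 12 = 514/45 ≈ $11.42

$11.42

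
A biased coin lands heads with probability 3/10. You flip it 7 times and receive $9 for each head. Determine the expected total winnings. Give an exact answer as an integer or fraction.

E[#heads] = 7·3/10 = 21/10 (linearity over flips).
E[winnings] = 9·21/10 = 189/10.

189/10 dollars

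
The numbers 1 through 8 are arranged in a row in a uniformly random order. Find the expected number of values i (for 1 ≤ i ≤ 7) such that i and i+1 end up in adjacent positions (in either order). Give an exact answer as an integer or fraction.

For each i ∈ {1,…,7}, let Xᵢ = 1 if i and i+1 are adjacent. P(Xᵢ=1) = 2·(8−1)!/8! = 2/8.
By linearity, E[ΣXᵢ] = (7)·(2/8) = 7/4.

7/4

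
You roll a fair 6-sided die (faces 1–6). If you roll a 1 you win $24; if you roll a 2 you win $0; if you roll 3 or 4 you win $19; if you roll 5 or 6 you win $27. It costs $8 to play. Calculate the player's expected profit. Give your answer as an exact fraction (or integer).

34/3 dollars

E[payout] = (1/6)·0 + (1/3)·19 + (1/6)·24 + (1/3)·27 = 58/3
Expected profit = 58/3 − 8 = 34/3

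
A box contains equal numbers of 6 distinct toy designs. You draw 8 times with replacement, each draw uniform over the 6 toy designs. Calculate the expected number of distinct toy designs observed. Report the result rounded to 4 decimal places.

4.6046

Let Xⱼ=1 if type j appears at least once. P(Xⱼ=1) = 1 − ((6−1)/6)^8 = 1288991/1679616.
E[#distinct] = 6·1288991/1679616 = 1288991/279936.
≈ 4.6046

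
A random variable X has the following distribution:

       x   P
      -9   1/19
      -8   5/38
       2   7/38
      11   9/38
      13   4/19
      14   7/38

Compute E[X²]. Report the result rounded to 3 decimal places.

E[X²] = (1/19)·81 + (5/38)·64 + (7/38)·4 + (9/38)·121 + (4/19)·169 + (7/38)·196
     = 4323/38 ≈ 113.763

113.763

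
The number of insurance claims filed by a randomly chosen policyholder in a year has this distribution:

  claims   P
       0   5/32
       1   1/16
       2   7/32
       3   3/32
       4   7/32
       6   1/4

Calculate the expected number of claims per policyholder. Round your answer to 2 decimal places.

E[X] = (5/32)·0 + (1/16)·1 + (7/32)·2 + (3/32)·3 + (7/32)·4 + (1/4)·6
     = 101/32 ≈ 3.16

3.16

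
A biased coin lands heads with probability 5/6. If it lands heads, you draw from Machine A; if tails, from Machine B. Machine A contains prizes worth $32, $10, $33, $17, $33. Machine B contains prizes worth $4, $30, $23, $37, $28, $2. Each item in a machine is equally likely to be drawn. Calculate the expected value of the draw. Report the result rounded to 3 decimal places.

$24.278

E[X | Machine A] = (32 + 10 + 33 + 17 + 33)/5 = 25
E[X | Machine B] = (4 + 30 + 23 + 37 + 28 + 2)/6 = 62/3
E[X] = (5/6)·25 + (1/6)·62/3 = 437/18 ≈ 24.278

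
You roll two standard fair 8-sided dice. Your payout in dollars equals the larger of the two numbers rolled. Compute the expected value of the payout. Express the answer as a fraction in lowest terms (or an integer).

Distribution of the larger of the two numbers rolled: 1 w.p. 1/64, 2 w.p. 3/64, 3 w.p. 5/64, 4 w.p. 7/64, 5 w.p. 9/64, 6 w.p. 11/64, …
E[payout] = (1/64)·1 + (3/64)·2 + (5/64)·3 + (7/64)·4 + (9/64)·5 + (11/64)·6 + (13/64)·7 + (15/64)·8 = 93/16

93/16 dollars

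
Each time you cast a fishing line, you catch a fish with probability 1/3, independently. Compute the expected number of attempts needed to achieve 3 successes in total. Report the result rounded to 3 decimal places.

9.000

By linearity (sum of 3 independent geometric waits), E[trials] = 3/p = 3/(1/3) = 9.
≈ 9.000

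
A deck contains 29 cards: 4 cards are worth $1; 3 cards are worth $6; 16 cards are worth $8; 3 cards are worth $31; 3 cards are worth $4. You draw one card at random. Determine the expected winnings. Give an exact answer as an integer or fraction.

E[payout] = (4/29)·1 + (3/29)·6 + (16/29)·8 + (3/29)·31 + (3/29)·4 = 255/29

255/29 dollars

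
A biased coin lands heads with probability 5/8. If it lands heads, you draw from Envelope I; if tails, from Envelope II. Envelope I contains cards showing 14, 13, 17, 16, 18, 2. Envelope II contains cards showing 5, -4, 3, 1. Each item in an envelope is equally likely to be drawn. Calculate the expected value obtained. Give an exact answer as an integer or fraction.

845/96

E[X | Envelope I] = (14 + 13 + 17 + 16 + 18 + 2)/6 = 40/3
E[X | Envelope II] = (5 − 4 + 3 + 1)/4 = 5/4
E[X] = (5/8)·40/3 + (3/8)·5/4 = 845/96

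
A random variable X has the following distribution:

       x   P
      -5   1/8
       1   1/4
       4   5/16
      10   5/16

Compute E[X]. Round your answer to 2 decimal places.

E[X] = (1/8)·(-5) + (1/4)·1 + (5/16)·4 + (5/16)·10
     = 4 ≈ 4.00

4.00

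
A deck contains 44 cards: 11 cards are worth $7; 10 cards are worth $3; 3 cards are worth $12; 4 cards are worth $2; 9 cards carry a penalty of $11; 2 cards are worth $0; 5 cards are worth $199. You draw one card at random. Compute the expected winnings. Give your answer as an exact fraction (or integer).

1047/44 dollars

E[payout] = (11/44)·7 + (10/44)·3 + (3/44)·12 + (4/44)·2 + (9/44)·(-11) + (2/44)·0 + (5/44)·199 = 1047/44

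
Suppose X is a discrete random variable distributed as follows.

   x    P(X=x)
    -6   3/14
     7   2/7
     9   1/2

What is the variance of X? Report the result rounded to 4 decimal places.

35.0255

E[X] = (3/14)·(-6) + (2/7)·7 + (1/2)·9 = 73/14
E[X²] = (3/14)·36 + (2/7)·49 + (1/2)·81 = 871/14
Var(X) = 871/14 − (73/14)² = 6865/196 ≈ 35.0255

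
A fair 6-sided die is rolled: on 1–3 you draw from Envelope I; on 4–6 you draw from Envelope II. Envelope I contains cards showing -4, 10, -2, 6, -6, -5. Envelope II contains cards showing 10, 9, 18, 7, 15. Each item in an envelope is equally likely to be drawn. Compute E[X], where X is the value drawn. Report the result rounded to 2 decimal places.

5.82

E[X | Envelope I] = (-4 + 10 − 2 + 6 − 6 − 5)/6 = -1/6
E[X | Envelope II] = (10 + 9 + 18 + 7 + 15)/5 = 59/5
E[X] = (1/2)·(-1/6) + (1/2)·59/5 = 349/60 ≈ 5.82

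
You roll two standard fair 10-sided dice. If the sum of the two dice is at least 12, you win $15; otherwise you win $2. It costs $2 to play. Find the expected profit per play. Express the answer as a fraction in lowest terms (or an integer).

E[payout] = (11/20)·2 + (9/20)·15 = 157/20
Expected profit = 157/20 − 2 = 117/20

117/20 dollars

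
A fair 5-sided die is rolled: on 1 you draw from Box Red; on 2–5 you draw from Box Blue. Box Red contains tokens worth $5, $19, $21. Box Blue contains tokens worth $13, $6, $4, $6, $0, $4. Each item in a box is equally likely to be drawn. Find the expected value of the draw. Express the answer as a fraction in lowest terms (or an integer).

37/5 dollars

E[X | Box Red] = (5 + 19 + 21)/3 = 15
E[X | Box Blue] = (13 + 6 + 4 + 6 + 0 + 4)/6 = 11/2
E[X] = (1/5)·15 + (4/5)·11/2 = 37/5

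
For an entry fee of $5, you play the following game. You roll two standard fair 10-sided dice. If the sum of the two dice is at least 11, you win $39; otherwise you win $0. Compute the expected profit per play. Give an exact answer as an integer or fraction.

329/20 dollars

E[payout] = (9/20)·0 + (11/20)·39 = 429/20
Expected profit = 429/20 − 5 = 329/20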